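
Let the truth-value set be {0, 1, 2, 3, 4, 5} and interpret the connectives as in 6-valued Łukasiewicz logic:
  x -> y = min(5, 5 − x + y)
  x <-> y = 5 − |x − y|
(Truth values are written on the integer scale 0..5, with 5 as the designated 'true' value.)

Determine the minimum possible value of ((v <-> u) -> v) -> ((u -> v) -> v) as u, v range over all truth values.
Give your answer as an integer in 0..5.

Take u = 0, v = 2:
v <-> u = 2 <-> 0 = 3
(v <-> u) -> v = 3 -> 2 = 4
u -> v = 0 -> 2 = 5
(u -> v) -> v = 5 -> 2 = 2
((v <-> u) -> v) -> ((u -> v) -> v) = 4 -> 2 = 3
No assignment yields a value below 3, so this is the minimum.

3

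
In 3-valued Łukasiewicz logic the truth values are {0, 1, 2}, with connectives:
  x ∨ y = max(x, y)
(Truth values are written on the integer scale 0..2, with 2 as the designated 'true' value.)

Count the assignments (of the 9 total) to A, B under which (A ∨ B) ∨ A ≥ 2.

5

A = 0, B = 0 ↦ 0  <
A = 0, B = 1 ↦ 1  <
A = 0, B = 2 ↦ 2  ≥
A = 1, B = 0 ↦ 1  <
A = 1, B = 1 ↦ 1  <
A = 1, B = 2 ↦ 2  ≥
A = 2, B = 0 ↦ 2  ≥
A = 2, B = 1 ↦ 2  ≥
A = 2, B = 2 ↦ 2  ≥
So 5 of the 9 assignments meet the threshold.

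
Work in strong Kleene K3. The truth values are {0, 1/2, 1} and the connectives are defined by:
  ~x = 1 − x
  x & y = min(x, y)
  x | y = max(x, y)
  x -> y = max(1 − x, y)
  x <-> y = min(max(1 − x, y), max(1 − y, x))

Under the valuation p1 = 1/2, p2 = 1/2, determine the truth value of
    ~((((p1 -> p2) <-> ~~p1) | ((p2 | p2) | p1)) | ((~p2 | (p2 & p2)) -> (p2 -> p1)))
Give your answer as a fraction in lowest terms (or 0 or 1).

1/2

p1 -> p2 = 1/2 -> 1/2 = 1/2
~p1 = ~1/2 = 1/2
~~p1 = ~1/2 = 1/2
(p1 -> p2) <-> ~~p1 = 1/2 <-> 1/2 = 1/2
p2 | p2 = 1/2 | 1/2 = 1/2
(p2 | p2) | p1 = 1/2 | 1/2 = 1/2
((p1 -> p2) <-> ~~p1) | ((p2 | p2) | p1) = 1/2 | 1/2 = 1/2
~p2 = ~1/2 = 1/2
p2 & p2 = 1/2 & 1/2 = 1/2
~p2 | (p2 & p2) = 1/2 | 1/2 = 1/2
p2 -> p1 = 1/2 -> 1/2 = 1/2
(~p2 | (p2 & p2)) -> (p2 -> p1) = 1/2 -> 1/2 = 1/2
(((p1 -> p2) <-> ~~p1) | ((p2 | p2) | p1)) | ((~p2 | (p2 & p2)) -> (p2 -> p1)) = 1/2 | 1/2 = 1/2
~((((p1 -> p2) <-> ~~p1) | ((p2 | p2) | p1)) | ((~p2 | (p2 & p2)) -> (p2 -> p1))) = ~1/2 = 1/2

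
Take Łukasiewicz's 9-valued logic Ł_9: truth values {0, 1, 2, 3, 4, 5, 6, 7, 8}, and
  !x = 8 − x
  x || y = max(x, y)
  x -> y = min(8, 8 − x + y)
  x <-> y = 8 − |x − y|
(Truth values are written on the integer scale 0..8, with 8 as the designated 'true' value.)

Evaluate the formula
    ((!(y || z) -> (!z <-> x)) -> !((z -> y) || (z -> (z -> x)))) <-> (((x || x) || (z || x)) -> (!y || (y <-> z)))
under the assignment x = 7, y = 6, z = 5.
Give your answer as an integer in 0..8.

0

y || z = 6 || 5 = 6
!(y || z) = !6 = 2
!z = !5 = 3
!z <-> x = 3 <-> 7 = 4
!(y || z) -> (!z <-> x) = 2 -> 4 = 8
z -> y = 5 -> 6 = 8
z -> x = 5 -> 7 = 8
z -> (z -> x) = 5 -> 8 = 8
(z -> y) || (z -> (z -> x)) = 8 || 8 = 8
!((z -> y) || (z -> (z -> x))) = !8 = 0
(!(y || z) -> (!z <-> x)) -> !((z -> y) || (z -> (z -> x))) = 8 -> 0 = 0
x || x = 7 || 7 = 7
z || x = 5 || 7 = 7
(x || x) || (z || x) = 7 || 7 = 7
!y = !6 = 2
y <-> z = 6 <-> 5 = 7
!y || (y <-> z) = 2 || 7 = 7
((x || x) || (z || x)) -> (!y || (y <-> z)) = 7 -> 7 = 8
((!(y || z) -> (!z <-> x)) -> !((z -> y) || (z -> (z -> x)))) <-> (((x || x) || (z || x)) -> (!y || (y <-> z))) = 0 <-> 8 = 0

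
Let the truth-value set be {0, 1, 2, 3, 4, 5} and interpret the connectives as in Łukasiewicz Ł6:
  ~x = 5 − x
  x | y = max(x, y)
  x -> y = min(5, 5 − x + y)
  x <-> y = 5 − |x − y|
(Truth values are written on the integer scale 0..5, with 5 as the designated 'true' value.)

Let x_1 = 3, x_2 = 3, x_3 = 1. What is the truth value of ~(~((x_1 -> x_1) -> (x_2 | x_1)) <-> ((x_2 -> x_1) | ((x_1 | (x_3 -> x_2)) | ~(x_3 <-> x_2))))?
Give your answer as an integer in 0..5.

3

x_1 -> x_1 = 3 -> 3 = 5
x_2 | x_1 = 3 | 3 = 3
(x_1 -> x_1) -> (x_2 | x_1) = 5 -> 3 = 3
~((x_1 -> x_1) -> (x_2 | x_1)) = ~3 = 2
x_2 -> x_1 = 3 -> 3 = 5
x_3 -> x_2 = 1 -> 3 = 5
x_1 | (x_3 -> x_2) = 3 | 5 = 5
x_3 <-> x_2 = 1 <-> 3 = 3
~(x_3 <-> x_2) = ~3 = 2
(x_1 | (x_3 -> x_2)) | ~(x_3 <-> x_2) = 5 | 2 = 5
(x_2 -> x_1) | ((x_1 | (x_3 -> x_2)) | ~(x_3 <-> x_2)) = 5 | 5 = 5
~((x_1 -> x_1) -> (x_2 | x_1)) <-> ((x_2 -> x_1) | ((x_1 | (x_3 -> x_2)) | ~(x_3 <-> x_2))) = 2 <-> 5 = 2
~(~((x_1 -> x_1) -> (x_2 | x_1)) <-> ((x_2 -> x_1) | ((x_1 | (x_3 -> x_2)) | ~(x_3 <-> x_2)))) = ~2 = 3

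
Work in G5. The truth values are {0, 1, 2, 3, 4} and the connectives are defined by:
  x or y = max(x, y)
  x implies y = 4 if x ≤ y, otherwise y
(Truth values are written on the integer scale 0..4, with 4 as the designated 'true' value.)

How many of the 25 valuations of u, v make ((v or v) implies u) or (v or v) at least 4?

value 4: 19 assignments (counts)
value 3: 3 assignments
value 2: 2 assignments
value 1: 1 assignment
So 19 of the 25 assignments meet the threshold.

19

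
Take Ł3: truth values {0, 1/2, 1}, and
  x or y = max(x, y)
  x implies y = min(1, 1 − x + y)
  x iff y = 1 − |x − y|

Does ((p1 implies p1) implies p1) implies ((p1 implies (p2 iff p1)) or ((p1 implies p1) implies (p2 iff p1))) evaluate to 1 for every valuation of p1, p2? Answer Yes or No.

No

Counterexample: take p1 = 1, p2 = 0.
p1 implies p1 = 1 implies 1 = 1
(p1 implies p1) implies p1 = 1 implies 1 = 1
p2 iff p1 = 0 iff 1 = 0
p1 implies (p2 iff p1) = 1 implies 0 = 0
p1 implies p1 = 1 implies 1 = 1
(p1 implies p1) implies (p2 iff p1) = 1 implies 0 = 0
(p1 implies (p2 iff p1)) or ((p1 implies p1) implies (p2 iff p1)) = 0 or 0 = 0
((p1 implies p1) implies p1) implies ((p1 implies (p2 iff p1)) or ((p1 implies p1) implies (p2 iff p1))) = 1 implies 0 = 0
This gives 0 ≠ 1.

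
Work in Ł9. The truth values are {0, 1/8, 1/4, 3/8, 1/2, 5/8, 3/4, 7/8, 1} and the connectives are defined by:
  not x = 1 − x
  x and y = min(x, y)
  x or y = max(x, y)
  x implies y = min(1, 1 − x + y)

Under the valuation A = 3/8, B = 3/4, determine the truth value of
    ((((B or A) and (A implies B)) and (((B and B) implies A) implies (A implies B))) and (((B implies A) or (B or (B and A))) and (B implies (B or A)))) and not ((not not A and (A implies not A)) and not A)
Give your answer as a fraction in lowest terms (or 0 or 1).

5/8

B or A = 3/4 or 3/8 = 3/4
A implies B = 3/8 implies 3/4 = 1
(B or A) and (A implies B) = 3/4 and 1 = 3/4
B and B = 3/4 and 3/4 = 3/4
(B and B) implies A = 3/4 implies 3/8 = 5/8
A implies B = 3/8 implies 3/4 = 1
((B and B) implies A) implies (A implies B) = 5/8 implies 1 = 1
((B or A) and (A implies B)) and (((B and B) implies A) implies (A implies B)) = 3/4 and 1 = 3/4
B implies A = 3/4 implies 3/8 = 5/8
B and A = 3/4 and 3/8 = 3/8
B or (B and A) = 3/4 or 3/8 = 3/4
(B implies A) or (B or (B and A)) = 5/8 or 3/4 = 3/4
B or A = 3/4 or 3/8 = 3/4
B implies (B or A) = 3/4 implies 3/4 = 1
((B implies A) or (B or (B and A))) and (B implies (B or A)) = 3/4 and 1 = 3/4
(((B or A) and (A implies B)) and (((B and B) implies A) implies (A implies B))) and (((B implies A) or (B or (B and A))) and (B implies (B or A))) = 3/4 and 3/4 = 3/4
not A = not 3/8 = 5/8
not not A = not 5/8 = 3/8
not A = not 3/8 = 5/8
A implies not A = 3/8 implies 5/8 = 1
not not A and (A implies not A) = 3/8 and 1 = 3/8
not A = not 3/8 = 5/8
(not not A and (A implies not A)) and not A = 3/8 and 5/8 = 3/8
not ((not not A and (A implies not A)) and not A) = not 3/8 = 5/8
((((B or A) and (A implies B)) and (((B and B) implies A) implies (A implies B))) and (((B implies A) or (B or (B and A))) and (B implies (B or A)))) and not ((not not A and (A implies not A)) and not A) = 3/4 and 5/8 = 5/8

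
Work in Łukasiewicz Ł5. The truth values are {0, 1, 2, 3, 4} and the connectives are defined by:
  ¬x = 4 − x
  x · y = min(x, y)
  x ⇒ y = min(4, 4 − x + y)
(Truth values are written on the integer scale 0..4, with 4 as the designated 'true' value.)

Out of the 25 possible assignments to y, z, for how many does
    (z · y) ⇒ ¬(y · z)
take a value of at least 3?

21

value 4: 21 assignments (counts)
value 2: 3 assignments
value 0: 1 assignment
So 21 of the 25 assignments meet the threshold.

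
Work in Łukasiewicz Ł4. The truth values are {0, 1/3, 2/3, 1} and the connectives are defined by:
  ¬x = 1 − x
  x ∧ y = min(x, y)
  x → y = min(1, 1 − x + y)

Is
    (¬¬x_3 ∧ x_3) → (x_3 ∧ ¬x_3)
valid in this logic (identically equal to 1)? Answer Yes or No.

No

Counterexample: take x_3 = 2/3.
¬x_3 = ¬2/3 = 1/3
¬¬x_3 = ¬1/3 = 2/3
¬¬x_3 ∧ x_3 = 2/3 ∧ 2/3 = 2/3
¬x_3 = ¬2/3 = 1/3
x_3 ∧ ¬x_3 = 2/3 ∧ 1/3 = 1/3
(¬¬x_3 ∧ x_3) → (x_3 ∧ ¬x_3) = 2/3 → 1/3 = 2/3
This gives 2/3 ≠ 1.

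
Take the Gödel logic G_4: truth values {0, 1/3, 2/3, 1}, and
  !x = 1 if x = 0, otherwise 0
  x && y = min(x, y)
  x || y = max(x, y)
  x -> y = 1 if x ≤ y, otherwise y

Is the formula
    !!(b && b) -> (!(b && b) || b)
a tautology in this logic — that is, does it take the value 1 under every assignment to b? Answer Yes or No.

No

Counterexample: take b = 1/3.
b && b = 1/3 && 1/3 = 1/3
!(b && b) = !1/3 = 0
!!(b && b) = !0 = 1
b && b = 1/3 && 1/3 = 1/3
!(b && b) = !1/3 = 0
!(b && b) || b = 0 || 1/3 = 1/3
!!(b && b) -> (!(b && b) || b) = 1 -> 1/3 = 1/3
This gives 1/3 ≠ 1.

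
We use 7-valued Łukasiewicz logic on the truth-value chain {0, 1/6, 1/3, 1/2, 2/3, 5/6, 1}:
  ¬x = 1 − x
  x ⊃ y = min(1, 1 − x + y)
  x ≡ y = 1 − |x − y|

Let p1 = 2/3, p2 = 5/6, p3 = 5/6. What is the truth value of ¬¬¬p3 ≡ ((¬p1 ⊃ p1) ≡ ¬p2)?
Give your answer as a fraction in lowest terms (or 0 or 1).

¬p3 = ¬5/6 = 1/6
¬¬p3 = ¬1/6 = 5/6
¬¬¬p3 = ¬5/6 = 1/6
¬p1 = ¬2/3 = 1/3
¬p1 ⊃ p1 = 1/3 ⊃ 2/3 = 1
¬p2 = ¬5/6 = 1/6
(¬p1 ⊃ p1) ≡ ¬p2 = 1 ≡ 1/6 = 1/6
¬¬¬p3 ≡ ((¬p1 ⊃ p1) ≡ ¬p2) = 1/6 ≡ 1/6 = 1

1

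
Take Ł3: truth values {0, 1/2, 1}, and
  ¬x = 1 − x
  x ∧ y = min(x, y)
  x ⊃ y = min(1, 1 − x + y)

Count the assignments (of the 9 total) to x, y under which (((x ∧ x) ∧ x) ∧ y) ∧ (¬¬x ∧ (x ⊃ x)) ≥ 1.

x = 0, y = 0 ↦ 0  <
x = 0, y = 1/2 ↦ 0  <
x = 0, y = 1 ↦ 0  <
x = 1/2, y = 0 ↦ 0  <
x = 1/2, y = 1/2 ↦ 1/2  <
x = 1/2, y = 1 ↦ 1/2  <
x = 1, y = 0 ↦ 0  <
x = 1, y = 1/2 ↦ 1/2  <
x = 1, y = 1 ↦ 1  ≥
So 1 of the 9 assignments meets the threshold.

1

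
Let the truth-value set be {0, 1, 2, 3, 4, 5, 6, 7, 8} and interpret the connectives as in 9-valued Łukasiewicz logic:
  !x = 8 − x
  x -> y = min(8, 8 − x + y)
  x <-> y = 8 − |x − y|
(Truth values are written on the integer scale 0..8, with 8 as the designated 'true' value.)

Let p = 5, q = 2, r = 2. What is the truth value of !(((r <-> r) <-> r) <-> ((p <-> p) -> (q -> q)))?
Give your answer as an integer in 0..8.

6

r <-> r = 2 <-> 2 = 8
(r <-> r) <-> r = 8 <-> 2 = 2
p <-> p = 5 <-> 5 = 8
q -> q = 2 -> 2 = 8
(p <-> p) -> (q -> q) = 8 -> 8 = 8
((r <-> r) <-> r) <-> ((p <-> p) -> (q -> q)) = 2 <-> 8 = 2
!(((r <-> r) <-> r) <-> ((p <-> p) -> (q -> q))) = !2 = 6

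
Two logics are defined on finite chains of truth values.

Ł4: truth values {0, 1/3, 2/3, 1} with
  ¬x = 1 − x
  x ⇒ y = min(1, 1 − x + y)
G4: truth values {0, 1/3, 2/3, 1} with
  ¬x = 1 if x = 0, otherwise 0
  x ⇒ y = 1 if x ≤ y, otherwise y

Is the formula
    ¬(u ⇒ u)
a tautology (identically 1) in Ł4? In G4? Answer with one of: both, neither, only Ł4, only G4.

In Ł4: at u = 0 the value is 0 — not a tautology.
In G4: at u = 0 the value is 0 — not a tautology.

neither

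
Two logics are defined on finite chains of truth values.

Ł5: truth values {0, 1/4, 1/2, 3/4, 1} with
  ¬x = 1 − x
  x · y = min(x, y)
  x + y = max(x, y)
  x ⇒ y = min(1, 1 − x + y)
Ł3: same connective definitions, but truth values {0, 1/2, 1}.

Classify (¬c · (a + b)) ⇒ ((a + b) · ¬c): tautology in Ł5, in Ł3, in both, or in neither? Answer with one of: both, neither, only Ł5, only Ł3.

In Ł5: every assignment gives 1 — tautology.
In Ł3: every assignment gives 1 — tautology.

both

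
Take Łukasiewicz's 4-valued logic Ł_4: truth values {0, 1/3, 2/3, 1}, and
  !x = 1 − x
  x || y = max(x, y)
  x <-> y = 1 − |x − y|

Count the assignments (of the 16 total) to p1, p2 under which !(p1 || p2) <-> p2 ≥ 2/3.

p1 = 0, p2 = 0 ↦ 0  <
p1 = 0, p2 = 1/3 ↦ 2/3  ≥
p1 = 0, p2 = 2/3 ↦ 2/3  ≥
p1 = 0, p2 = 1 ↦ 0  <
p1 = 1/3, p2 = 0 ↦ 1/3  <
p1 = 1/3, p2 = 1/3 ↦ 2/3  ≥
p1 = 1/3, p2 = 2/3 ↦ 2/3  ≥
p1 = 1/3, p2 = 1 ↦ 0  <
p1 = 2/3, p2 = 0 ↦ 2/3  ≥
p1 = 2/3, p2 = 1/3 ↦ 1  ≥
p1 = 2/3, p2 = 2/3 ↦ 2/3  ≥
p1 = 2/3, p2 = 1 ↦ 0  <
p1 = 1, p2 = 0 ↦ 1  ≥
p1 = 1, p2 = 1/3 ↦ 2/3  ≥
p1 = 1, p2 = 2/3 ↦ 1/3  <
p1 = 1, p2 = 1 ↦ 0  <
So 9 of the 16 assignments meet the threshold.

9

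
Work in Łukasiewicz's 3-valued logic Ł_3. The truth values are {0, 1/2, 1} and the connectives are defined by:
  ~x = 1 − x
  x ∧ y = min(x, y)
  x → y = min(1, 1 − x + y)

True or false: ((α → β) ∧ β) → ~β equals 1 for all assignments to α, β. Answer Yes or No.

No

Counterexample: take α = 0, β = 1.
α → β = 0 → 1 = 1
(α → β) ∧ β = 1 ∧ 1 = 1
~β = ~1 = 0
((α → β) ∧ β) → ~β = 1 → 0 = 0
This gives 0 ≠ 1.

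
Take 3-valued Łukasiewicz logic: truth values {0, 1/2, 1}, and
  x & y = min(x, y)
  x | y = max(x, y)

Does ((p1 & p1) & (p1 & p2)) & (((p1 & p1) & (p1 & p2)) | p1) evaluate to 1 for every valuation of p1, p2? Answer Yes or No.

No

Counterexample: take p1 = 0, p2 = 0.
p1 & p1 = 0 & 0 = 0
p1 & p2 = 0 & 0 = 0
(p1 & p1) & (p1 & p2) = 0 & 0 = 0
((p1 & p1) & (p1 & p2)) | p1 = 0 | 0 = 0
((p1 & p1) & (p1 & p2)) & (((p1 & p1) & (p1 & p2)) | p1) = 0 & 0 = 0
This gives 0 ≠ 1.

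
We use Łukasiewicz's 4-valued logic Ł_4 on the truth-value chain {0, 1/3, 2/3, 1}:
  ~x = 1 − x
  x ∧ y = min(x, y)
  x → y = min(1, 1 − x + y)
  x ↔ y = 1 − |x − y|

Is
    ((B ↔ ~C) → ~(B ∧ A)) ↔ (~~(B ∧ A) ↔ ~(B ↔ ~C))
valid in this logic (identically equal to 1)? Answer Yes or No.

Counterexample: take A = 0, B = 0, C = 0.
~C = ~0 = 1
B ↔ ~C = 0 ↔ 1 = 0
B ∧ A = 0 ∧ 0 = 0
~(B ∧ A) = ~0 = 1
(B ↔ ~C) → ~(B ∧ A) = 0 → 1 = 1
B ∧ A = 0 ∧ 0 = 0
~(B ∧ A) = ~0 = 1
~~(B ∧ A) = ~1 = 0
~C = ~0 = 1
B ↔ ~C = 0 ↔ 1 = 0
~(B ↔ ~C) = ~0 = 1
~~(B ∧ A) ↔ ~(B ↔ ~C) = 0 ↔ 1 = 0
((B ↔ ~C) → ~(B ∧ A)) ↔ (~~(B ∧ A) ↔ ~(B ↔ ~C)) = 1 ↔ 0 = 0
This gives 0 ≠ 1.

No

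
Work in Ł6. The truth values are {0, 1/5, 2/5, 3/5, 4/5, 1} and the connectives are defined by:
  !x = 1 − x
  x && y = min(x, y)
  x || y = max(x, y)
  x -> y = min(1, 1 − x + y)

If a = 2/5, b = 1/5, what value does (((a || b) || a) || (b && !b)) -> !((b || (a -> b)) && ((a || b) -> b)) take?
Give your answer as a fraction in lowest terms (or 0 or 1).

a || b = 2/5 || 1/5 = 2/5
(a || b) || a = 2/5 || 2/5 = 2/5
!b = !1/5 = 4/5
b && !b = 1/5 && 4/5 = 1/5
((a || b) || a) || (b && !b) = 2/5 || 1/5 = 2/5
a -> b = 2/5 -> 1/5 = 4/5
b || (a -> b) = 1/5 || 4/5 = 4/5
a || b = 2/5 || 1/5 = 2/5
(a || b) -> b = 2/5 -> 1/5 = 4/5
(b || (a -> b)) && ((a || b) -> b) = 4/5 && 4/5 = 4/5
!((b || (a -> b)) && ((a || b) -> b)) = !4/5 = 1/5
(((a || b) || a) || (b && !b)) -> !((b || (a -> b)) && ((a || b) -> b)) = 2/5 -> 1/5 = 4/5

4/5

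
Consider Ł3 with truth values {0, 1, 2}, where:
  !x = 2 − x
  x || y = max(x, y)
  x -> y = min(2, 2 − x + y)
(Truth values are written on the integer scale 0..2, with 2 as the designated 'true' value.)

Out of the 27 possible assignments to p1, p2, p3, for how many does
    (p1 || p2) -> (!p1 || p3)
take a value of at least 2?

19

value 2: 19 assignments (counts)
value 1: 5 assignments
value 0: 3 assignments
So 19 of the 27 assignments meet the threshold.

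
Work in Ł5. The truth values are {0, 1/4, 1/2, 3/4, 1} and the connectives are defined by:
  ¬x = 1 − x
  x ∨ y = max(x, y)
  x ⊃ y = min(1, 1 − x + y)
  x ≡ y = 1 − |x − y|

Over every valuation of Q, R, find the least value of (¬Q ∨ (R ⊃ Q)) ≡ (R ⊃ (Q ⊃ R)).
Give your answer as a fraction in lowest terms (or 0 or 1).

1/2

Take Q = 1/2, R = 1:
¬Q = ¬1/2 = 1/2
R ⊃ Q = 1 ⊃ 1/2 = 1/2
¬Q ∨ (R ⊃ Q) = 1/2 ∨ 1/2 = 1/2
Q ⊃ R = 1/2 ⊃ 1 = 1
R ⊃ (Q ⊃ R) = 1 ⊃ 1 = 1
(¬Q ∨ (R ⊃ Q)) ≡ (R ⊃ (Q ⊃ R)) = 1/2 ≡ 1 = 1/2
No assignment yields a value below 1/2, so this is the minimum.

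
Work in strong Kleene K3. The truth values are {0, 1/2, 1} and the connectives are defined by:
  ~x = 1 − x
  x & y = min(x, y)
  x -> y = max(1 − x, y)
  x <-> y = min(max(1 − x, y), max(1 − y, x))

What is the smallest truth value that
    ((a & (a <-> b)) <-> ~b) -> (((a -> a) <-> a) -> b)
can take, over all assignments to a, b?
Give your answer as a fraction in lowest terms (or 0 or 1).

1/2

Take a = 1/2, b = 0:
a <-> b = 1/2 <-> 0 = 1/2
a & (a <-> b) = 1/2 & 1/2 = 1/2
~b = ~0 = 1
(a & (a <-> b)) <-> ~b = 1/2 <-> 1 = 1/2
a -> a = 1/2 -> 1/2 = 1/2
(a -> a) <-> a = 1/2 <-> 1/2 = 1/2
((a -> a) <-> a) -> b = 1/2 -> 0 = 1/2
((a & (a <-> b)) <-> ~b) -> (((a -> a) <-> a) -> b) = 1/2 -> 1/2 = 1/2
No assignment yields a value below 1/2, so this is the minimum.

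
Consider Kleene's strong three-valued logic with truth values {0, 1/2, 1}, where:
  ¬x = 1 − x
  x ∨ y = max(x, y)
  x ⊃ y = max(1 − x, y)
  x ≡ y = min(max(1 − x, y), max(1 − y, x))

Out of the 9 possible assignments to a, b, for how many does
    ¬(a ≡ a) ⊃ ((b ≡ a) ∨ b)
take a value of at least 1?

a = 0, b = 0 ↦ 1  ≥
a = 0, b = 1/2 ↦ 1  ≥
a = 0, b = 1 ↦ 1  ≥
a = 1/2, b = 0 ↦ 1/2  <
a = 1/2, b = 1/2 ↦ 1/2  <
a = 1/2, b = 1 ↦ 1  ≥
a = 1, b = 0 ↦ 1  ≥
a = 1, b = 1/2 ↦ 1  ≥
a = 1, b = 1 ↦ 1  ≥
So 7 of the 9 assignments meet the threshold.

7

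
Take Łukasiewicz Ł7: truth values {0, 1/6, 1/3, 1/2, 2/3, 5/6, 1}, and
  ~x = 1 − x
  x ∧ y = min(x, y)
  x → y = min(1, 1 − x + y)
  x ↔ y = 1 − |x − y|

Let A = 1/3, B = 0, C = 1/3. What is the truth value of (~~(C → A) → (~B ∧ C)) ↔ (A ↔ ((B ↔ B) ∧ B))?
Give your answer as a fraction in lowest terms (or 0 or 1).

C → A = 1/3 → 1/3 = 1
~(C → A) = ~1 = 0
~~(C → A) = ~0 = 1
~B = ~0 = 1
~B ∧ C = 1 ∧ 1/3 = 1/3
~~(C → A) → (~B ∧ C) = 1 → 1/3 = 1/3
B ↔ B = 0 ↔ 0 = 1
(B ↔ B) ∧ B = 1 ∧ 0 = 0
A ↔ ((B ↔ B) ∧ B) = 1/3 ↔ 0 = 2/3
(~~(C → A) → (~B ∧ C)) ↔ (A ↔ ((B ↔ B) ∧ B)) = 1/3 ↔ 2/3 = 2/3

2/3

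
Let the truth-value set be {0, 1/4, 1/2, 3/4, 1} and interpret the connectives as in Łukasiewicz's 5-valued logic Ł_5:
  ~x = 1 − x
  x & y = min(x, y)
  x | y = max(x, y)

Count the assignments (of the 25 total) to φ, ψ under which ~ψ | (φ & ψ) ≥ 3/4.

14

value 1: 6 assignments (counts)
value 3/4: 8 assignments (counts)
value 1/2: 7 assignments
value 1/4: 3 assignments
value 0: 1 assignment
So 14 of the 25 assignments meet the threshold.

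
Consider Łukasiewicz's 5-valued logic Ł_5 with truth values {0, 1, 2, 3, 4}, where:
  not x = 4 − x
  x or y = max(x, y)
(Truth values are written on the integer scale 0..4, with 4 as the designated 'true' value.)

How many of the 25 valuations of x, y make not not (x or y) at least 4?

9

value 4: 9 assignments (counts)
value 3: 7 assignments
value 2: 5 assignments
value 1: 3 assignments
value 0: 1 assignment
So 9 of the 25 assignments meet the threshold.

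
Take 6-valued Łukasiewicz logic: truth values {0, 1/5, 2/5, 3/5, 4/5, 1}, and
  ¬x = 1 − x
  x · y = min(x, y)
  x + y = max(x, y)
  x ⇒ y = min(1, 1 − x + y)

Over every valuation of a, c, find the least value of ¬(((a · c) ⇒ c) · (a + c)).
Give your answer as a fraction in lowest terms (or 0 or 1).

Take a = 0, c = 1:
a · c = 0 · 1 = 0
(a · c) ⇒ c = 0 ⇒ 1 = 1
a + c = 0 + 1 = 1
((a · c) ⇒ c) · (a + c) = 1 · 1 = 1
¬(((a · c) ⇒ c) · (a + c)) = ¬1 = 0
No assignment yields a value below 0, so this is the minimum.

0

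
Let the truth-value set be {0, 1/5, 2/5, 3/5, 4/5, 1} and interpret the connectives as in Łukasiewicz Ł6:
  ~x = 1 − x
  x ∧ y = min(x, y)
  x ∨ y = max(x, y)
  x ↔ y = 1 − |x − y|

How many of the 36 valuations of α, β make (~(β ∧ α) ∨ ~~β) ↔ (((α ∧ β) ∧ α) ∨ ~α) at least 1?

18

value 1: 18 assignments (counts)
value 4/5: 9 assignments
value 3/5: 4 assignments
value 2/5: 3 assignments
value 1/5: 1 assignment
value 0: 1 assignment
So 18 of the 36 assignments meet the threshold.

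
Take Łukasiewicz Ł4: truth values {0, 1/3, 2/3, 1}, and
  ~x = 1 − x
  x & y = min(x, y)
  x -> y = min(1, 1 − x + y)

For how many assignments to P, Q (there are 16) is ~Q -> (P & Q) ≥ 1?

7

P = 0, Q = 0 ↦ 0  <
P = 0, Q = 1/3 ↦ 1/3  <
P = 0, Q = 2/3 ↦ 2/3  <
P = 0, Q = 1 ↦ 1  ≥
P = 1/3, Q = 0 ↦ 0  <
P = 1/3, Q = 1/3 ↦ 2/3  <
P = 1/3, Q = 2/3 ↦ 1  ≥
P = 1/3, Q = 1 ↦ 1  ≥
P = 2/3, Q = 0 ↦ 0  <
P = 2/3, Q = 1/3 ↦ 2/3  <
P = 2/3, Q = 2/3 ↦ 1  ≥
P = 2/3, Q = 1 ↦ 1  ≥
P = 1, Q = 0 ↦ 0  <
P = 1, Q = 1/3 ↦ 2/3  <
P = 1, Q = 2/3 ↦ 1  ≥
P = 1, Q = 1 ↦ 1  ≥
So 7 of the 16 assignments meet the threshold.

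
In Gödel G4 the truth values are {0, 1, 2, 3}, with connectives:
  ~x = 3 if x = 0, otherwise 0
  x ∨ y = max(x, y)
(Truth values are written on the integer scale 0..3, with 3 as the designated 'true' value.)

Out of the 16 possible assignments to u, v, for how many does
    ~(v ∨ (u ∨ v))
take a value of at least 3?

1

u = 0, v = 0 ↦ 3  ≥
u = 0, v = 1 ↦ 0  <
u = 0, v = 2 ↦ 0  <
u = 0, v = 3 ↦ 0  <
u = 1, v = 0 ↦ 0  <
u = 1, v = 1 ↦ 0  <
u = 1, v = 2 ↦ 0  <
u = 1, v = 3 ↦ 0  <
u = 2, v = 0 ↦ 0  <
u = 2, v = 1 ↦ 0  <
u = 2, v = 2 ↦ 0  <
u = 2, v = 3 ↦ 0  <
u = 3, v = 0 ↦ 0  <
u = 3, v = 1 ↦ 0  <
u = 3, v = 2 ↦ 0  <
u = 3, v = 3 ↦ 0  <
So 1 of the 16 assignments meets the threshold.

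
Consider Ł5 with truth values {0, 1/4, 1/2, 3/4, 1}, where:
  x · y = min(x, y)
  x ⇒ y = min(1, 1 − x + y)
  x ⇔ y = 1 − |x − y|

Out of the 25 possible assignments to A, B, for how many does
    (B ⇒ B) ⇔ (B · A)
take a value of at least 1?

1

value 1: 1 assignment (counts)
value 3/4: 3 assignments
value 1/2: 5 assignments
value 1/4: 7 assignments
value 0: 9 assignments
So 1 of the 25 assignments meets the threshold.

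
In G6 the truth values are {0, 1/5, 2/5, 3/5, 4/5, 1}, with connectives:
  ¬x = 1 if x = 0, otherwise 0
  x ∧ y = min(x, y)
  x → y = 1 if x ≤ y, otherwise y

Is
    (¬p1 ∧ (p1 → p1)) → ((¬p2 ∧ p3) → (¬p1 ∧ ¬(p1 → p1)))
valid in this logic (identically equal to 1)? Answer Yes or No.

Counterexample: take p1 = 0, p2 = 0, p3 = 1/5.
¬p1 = ¬0 = 1
p1 → p1 = 0 → 0 = 1
¬p1 ∧ (p1 → p1) = 1 ∧ 1 = 1
¬p2 = ¬0 = 1
¬p2 ∧ p3 = 1 ∧ 1/5 = 1/5
¬p1 = ¬0 = 1
p1 → p1 = 0 → 0 = 1
¬(p1 → p1) = ¬1 = 0
¬p1 ∧ ¬(p1 → p1) = 1 ∧ 0 = 0
(¬p2 ∧ p3) → (¬p1 ∧ ¬(p1 → p1)) = 1/5 → 0 = 0
(¬p1 ∧ (p1 → p1)) → ((¬p2 ∧ p3) → (¬p1 ∧ ¬(p1 → p1))) = 1 → 0 = 0
This gives 0 ≠ 1.

No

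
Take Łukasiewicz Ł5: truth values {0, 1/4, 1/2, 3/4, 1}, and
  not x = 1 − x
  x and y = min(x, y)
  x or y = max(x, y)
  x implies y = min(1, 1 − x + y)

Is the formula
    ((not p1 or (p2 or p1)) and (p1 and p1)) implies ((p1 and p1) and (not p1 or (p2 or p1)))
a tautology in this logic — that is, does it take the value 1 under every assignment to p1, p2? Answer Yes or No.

Yes

At p1 = 1, p2 = 1/4, for instance:
not p1 = not 1 = 0
p2 or p1 = 1/4 or 1 = 1
not p1 or (p2 or p1) = 0 or 1 = 1
p1 and p1 = 1 and 1 = 1
(not p1 or (p2 or p1)) and (p1 and p1) = 1 and 1 = 1
(p1 and p1) and (not p1 or (p2 or p1)) = 1 and 1 = 1
((not p1 or (p2 or p1)) and (p1 and p1)) implies ((p1 and p1) and (not p1 or (p2 or p1))) = 1 implies 1 = 1
and checking the remaining 24 assignments likewise gives ≥ 1 in every case.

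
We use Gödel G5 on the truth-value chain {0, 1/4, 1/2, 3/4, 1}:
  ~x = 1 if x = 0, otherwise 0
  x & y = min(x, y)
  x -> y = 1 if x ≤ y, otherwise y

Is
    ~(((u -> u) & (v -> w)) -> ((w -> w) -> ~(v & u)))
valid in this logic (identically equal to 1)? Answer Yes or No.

No

Counterexample: take u = 0, v = 0, w = 0.
u -> u = 0 -> 0 = 1
v -> w = 0 -> 0 = 1
(u -> u) & (v -> w) = 1 & 1 = 1
w -> w = 0 -> 0 = 1
v & u = 0 & 0 = 0
~(v & u) = ~0 = 1
(w -> w) -> ~(v & u) = 1 -> 1 = 1
((u -> u) & (v -> w)) -> ((w -> w) -> ~(v & u)) = 1 -> 1 = 1
~(((u -> u) & (v -> w)) -> ((w -> w) -> ~(v & u))) = ~1 = 0
This gives 0 ≠ 1.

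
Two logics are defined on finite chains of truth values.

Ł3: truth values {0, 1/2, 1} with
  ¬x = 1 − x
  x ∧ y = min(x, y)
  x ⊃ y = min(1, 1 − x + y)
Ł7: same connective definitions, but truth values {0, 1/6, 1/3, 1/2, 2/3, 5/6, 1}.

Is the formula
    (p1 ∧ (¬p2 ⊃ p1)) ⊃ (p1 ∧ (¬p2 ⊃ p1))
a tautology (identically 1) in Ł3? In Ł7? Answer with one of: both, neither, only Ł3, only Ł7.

both

In Ł3: every assignment gives 1 — tautology.
In Ł7: every assignment gives 1 — tautology.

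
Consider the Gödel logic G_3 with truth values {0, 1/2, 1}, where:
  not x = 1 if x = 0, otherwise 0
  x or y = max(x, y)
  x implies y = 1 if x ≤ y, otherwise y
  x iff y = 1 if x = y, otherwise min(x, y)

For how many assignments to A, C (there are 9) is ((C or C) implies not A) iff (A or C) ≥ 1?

2

A = 0, C = 0 ↦ 0  <
A = 0, C = 1/2 ↦ 1/2  <
A = 0, C = 1 ↦ 1  ≥
A = 1/2, C = 0 ↦ 1/2  <
A = 1/2, C = 1/2 ↦ 0  <
A = 1/2, C = 1 ↦ 0  <
A = 1, C = 0 ↦ 1  ≥
A = 1, C = 1/2 ↦ 0  <
A = 1, C = 1 ↦ 0  <
So 2 of the 9 assignments meet the threshold.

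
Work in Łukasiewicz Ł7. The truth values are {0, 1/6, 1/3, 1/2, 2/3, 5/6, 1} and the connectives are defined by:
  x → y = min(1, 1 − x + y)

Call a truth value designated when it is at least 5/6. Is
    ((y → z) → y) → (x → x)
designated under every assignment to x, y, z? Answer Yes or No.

At x = 1/2, y = 1/3, z = 5/6, for instance:
y → z = 1/3 → 5/6 = 1
(y → z) → y = 1 → 1/3 = 1/3
x → x = 1/2 → 1/2 = 1
((y → z) → y) → (x → x) = 1/3 → 1 = 1
and checking the remaining 342 assignments likewise gives ≥ 5/6 in every case.

Yes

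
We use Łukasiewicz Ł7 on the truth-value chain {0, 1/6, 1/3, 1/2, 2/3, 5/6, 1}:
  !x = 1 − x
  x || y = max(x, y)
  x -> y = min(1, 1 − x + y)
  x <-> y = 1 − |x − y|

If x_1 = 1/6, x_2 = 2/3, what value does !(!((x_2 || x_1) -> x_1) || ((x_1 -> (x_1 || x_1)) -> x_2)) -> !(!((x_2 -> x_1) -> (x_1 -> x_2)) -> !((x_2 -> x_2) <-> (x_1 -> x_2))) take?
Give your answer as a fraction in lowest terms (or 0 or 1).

x_2 || x_1 = 2/3 || 1/6 = 2/3
(x_2 || x_1) -> x_1 = 2/3 -> 1/6 = 1/2
!((x_2 || x_1) -> x_1) = !1/2 = 1/2
x_1 || x_1 = 1/6 || 1/6 = 1/6
x_1 -> (x_1 || x_1) = 1/6 -> 1/6 = 1
(x_1 -> (x_1 || x_1)) -> x_2 = 1 -> 2/3 = 2/3
!((x_2 || x_1) -> x_1) || ((x_1 -> (x_1 || x_1)) -> x_2) = 1/2 || 2/3 = 2/3
!(!((x_2 || x_1) -> x_1) || ((x_1 -> (x_1 || x_1)) -> x_2)) = !2/3 = 1/3
x_2 -> x_1 = 2/3 -> 1/6 = 1/2
x_1 -> x_2 = 1/6 -> 2/3 = 1
(x_2 -> x_1) -> (x_1 -> x_2) = 1/2 -> 1 = 1
!((x_2 -> x_1) -> (x_1 -> x_2)) = !1 = 0
x_2 -> x_2 = 2/3 -> 2/3 = 1
x_1 -> x_2 = 1/6 -> 2/3 = 1
(x_2 -> x_2) <-> (x_1 -> x_2) = 1 <-> 1 = 1
!((x_2 -> x_2) <-> (x_1 -> x_2)) = !1 = 0
!((x_2 -> x_1) -> (x_1 -> x_2)) -> !((x_2 -> x_2) <-> (x_1 -> x_2)) = 0 -> 0 = 1
!(!((x_2 -> x_1) -> (x_1 -> x_2)) -> !((x_2 -> x_2) <-> (x_1 -> x_2))) = !1 = 0
!(!((x_2 || x_1) -> x_1) || ((x_1 -> (x_1 || x_1)) -> x_2)) -> !(!((x_2 -> x_1) -> (x_1 -> x_2)) -> !((x_2 -> x_2) <-> (x_1 -> x_2))) = 1/3 -> 0 = 2/3

2/3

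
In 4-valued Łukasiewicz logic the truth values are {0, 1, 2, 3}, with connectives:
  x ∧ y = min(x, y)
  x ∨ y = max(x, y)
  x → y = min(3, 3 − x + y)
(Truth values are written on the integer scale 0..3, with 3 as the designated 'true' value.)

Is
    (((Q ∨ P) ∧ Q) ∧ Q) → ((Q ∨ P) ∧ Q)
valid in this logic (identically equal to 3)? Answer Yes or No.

P = 0, Q = 0 ↦ 3
P = 0, Q = 1 ↦ 3
P = 0, Q = 2 ↦ 3
P = 0, Q = 3 ↦ 3
P = 1, Q = 0 ↦ 3
P = 1, Q = 1 ↦ 3
P = 1, Q = 2 ↦ 3
P = 1, Q = 3 ↦ 3
P = 2, Q = 0 ↦ 3
P = 2, Q = 1 ↦ 3
P = 2, Q = 2 ↦ 3
P = 2, Q = 3 ↦ 3
P = 3, Q = 0 ↦ 3
P = 3, Q = 1 ↦ 3
P = 3, Q = 2 ↦ 3
P = 3, Q = 3 ↦ 3
Every assignment gives a value ≥ 3.

Yes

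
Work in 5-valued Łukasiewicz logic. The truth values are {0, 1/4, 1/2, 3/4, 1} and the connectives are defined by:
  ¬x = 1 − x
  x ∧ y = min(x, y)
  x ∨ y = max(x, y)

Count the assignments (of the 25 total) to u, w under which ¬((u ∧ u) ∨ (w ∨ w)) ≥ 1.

1

value 1: 1 assignment (counts)
value 3/4: 3 assignments
value 1/2: 5 assignments
value 1/4: 7 assignments
value 0: 9 assignments
So 1 of the 25 assignments meets the threshold.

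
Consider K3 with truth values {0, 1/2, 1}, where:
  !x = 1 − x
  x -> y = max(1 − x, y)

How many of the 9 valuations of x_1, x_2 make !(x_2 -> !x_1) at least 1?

x_1 = 0, x_2 = 0 ↦ 0  <
x_1 = 0, x_2 = 1/2 ↦ 0  <
x_1 = 0, x_2 = 1 ↦ 0  <
x_1 = 1/2, x_2 = 0 ↦ 0  <
x_1 = 1/2, x_2 = 1/2 ↦ 1/2  <
x_1 = 1/2, x_2 = 1 ↦ 1/2  <
x_1 = 1, x_2 = 0 ↦ 0  <
x_1 = 1, x_2 = 1/2 ↦ 1/2  <
x_1 = 1, x_2 = 1 ↦ 1  ≥
So 1 of the 9 assignments meets the threshold.

1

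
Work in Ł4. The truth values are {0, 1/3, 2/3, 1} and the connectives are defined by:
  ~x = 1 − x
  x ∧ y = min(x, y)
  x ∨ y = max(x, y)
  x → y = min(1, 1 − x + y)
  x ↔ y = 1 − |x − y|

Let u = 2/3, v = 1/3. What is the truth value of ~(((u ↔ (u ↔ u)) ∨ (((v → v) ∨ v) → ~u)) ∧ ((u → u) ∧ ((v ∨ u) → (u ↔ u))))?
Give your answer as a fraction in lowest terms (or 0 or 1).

u ↔ u = 2/3 ↔ 2/3 = 1
u ↔ (u ↔ u) = 2/3 ↔ 1 = 2/3
v → v = 1/3 → 1/3 = 1
(v → v) ∨ v = 1 ∨ 1/3 = 1
~u = ~2/3 = 1/3
((v → v) ∨ v) → ~u = 1 → 1/3 = 1/3
(u ↔ (u ↔ u)) ∨ (((v → v) ∨ v) → ~u) = 2/3 ∨ 1/3 = 2/3
u → u = 2/3 → 2/3 = 1
v ∨ u = 1/3 ∨ 2/3 = 2/3
u ↔ u = 2/3 ↔ 2/3 = 1
(v ∨ u) → (u ↔ u) = 2/3 → 1 = 1
(u → u) ∧ ((v ∨ u) → (u ↔ u)) = 1 ∧ 1 = 1
((u ↔ (u ↔ u)) ∨ (((v → v) ∨ v) → ~u)) ∧ ((u → u) ∧ ((v ∨ u) → (u ↔ u))) = 2/3 ∧ 1 = 2/3
~(((u ↔ (u ↔ u)) ∨ (((v → v) ∨ v) → ~u)) ∧ ((u → u) ∧ ((v ∨ u) → (u ↔ u)))) = ~2/3 = 1/3

1/3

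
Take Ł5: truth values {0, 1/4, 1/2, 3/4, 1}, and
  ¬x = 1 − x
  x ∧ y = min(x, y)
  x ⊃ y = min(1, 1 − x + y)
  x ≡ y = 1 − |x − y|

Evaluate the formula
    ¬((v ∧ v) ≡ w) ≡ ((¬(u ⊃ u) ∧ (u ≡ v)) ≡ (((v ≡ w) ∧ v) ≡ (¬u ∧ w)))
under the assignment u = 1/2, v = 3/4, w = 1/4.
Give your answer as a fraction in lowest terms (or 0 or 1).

3/4

v ∧ v = 3/4 ∧ 3/4 = 3/4
(v ∧ v) ≡ w = 3/4 ≡ 1/4 = 1/2
¬((v ∧ v) ≡ w) = ¬1/2 = 1/2
u ⊃ u = 1/2 ⊃ 1/2 = 1
¬(u ⊃ u) = ¬1 = 0
u ≡ v = 1/2 ≡ 3/4 = 3/4
¬(u ⊃ u) ∧ (u ≡ v) = 0 ∧ 3/4 = 0
v ≡ w = 3/4 ≡ 1/4 = 1/2
(v ≡ w) ∧ v = 1/2 ∧ 3/4 = 1/2
¬u = ¬1/2 = 1/2
¬u ∧ w = 1/2 ∧ 1/4 = 1/4
((v ≡ w) ∧ v) ≡ (¬u ∧ w) = 1/2 ≡ 1/4 = 3/4
(¬(u ⊃ u) ∧ (u ≡ v)) ≡ (((v ≡ w) ∧ v) ≡ (¬u ∧ w)) = 0 ≡ 3/4 = 1/4
¬((v ∧ v) ≡ w) ≡ ((¬(u ⊃ u) ∧ (u ≡ v)) ≡ (((v ≡ w) ∧ v) ≡ (¬u ∧ w))) = 1/2 ≡ 1/4 = 3/4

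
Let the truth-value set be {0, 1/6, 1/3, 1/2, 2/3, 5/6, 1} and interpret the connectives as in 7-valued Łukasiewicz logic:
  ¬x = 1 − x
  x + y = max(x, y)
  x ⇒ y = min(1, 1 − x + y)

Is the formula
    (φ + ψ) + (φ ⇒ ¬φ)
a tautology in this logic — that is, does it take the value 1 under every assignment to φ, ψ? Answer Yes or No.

No

Counterexample: take φ = 2/3, ψ = 0.
φ + ψ = 2/3 + 0 = 2/3
¬φ = ¬2/3 = 1/3
φ ⇒ ¬φ = 2/3 ⇒ 1/3 = 2/3
(φ + ψ) + (φ ⇒ ¬φ) = 2/3 + 2/3 = 2/3
This gives 2/3 ≠ 1.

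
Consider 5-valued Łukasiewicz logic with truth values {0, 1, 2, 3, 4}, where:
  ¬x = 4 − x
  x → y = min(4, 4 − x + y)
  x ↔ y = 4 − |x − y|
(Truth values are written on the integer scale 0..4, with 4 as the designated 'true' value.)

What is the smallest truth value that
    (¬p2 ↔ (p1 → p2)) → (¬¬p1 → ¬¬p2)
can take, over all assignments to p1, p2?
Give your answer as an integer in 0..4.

2

Take p1 = 4, p2 = 2:
¬p2 = ¬2 = 2
p1 → p2 = 4 → 2 = 2
¬p2 ↔ (p1 → p2) = 2 ↔ 2 = 4
¬p1 = ¬4 = 0
¬¬p1 = ¬0 = 4
¬p2 = ¬2 = 2
¬¬p2 = ¬2 = 2
¬¬p1 → ¬¬p2 = 4 → 2 = 2
(¬p2 ↔ (p1 → p2)) → (¬¬p1 → ¬¬p2) = 4 → 2 = 2
No assignment yields a value below 2, so this is the minimum.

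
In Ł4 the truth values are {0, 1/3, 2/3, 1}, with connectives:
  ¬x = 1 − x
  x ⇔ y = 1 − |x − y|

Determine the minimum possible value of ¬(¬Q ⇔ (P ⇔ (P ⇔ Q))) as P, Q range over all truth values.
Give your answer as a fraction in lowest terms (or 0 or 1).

Take P = 0, Q = 1/3:
¬Q = ¬1/3 = 2/3
P ⇔ Q = 0 ⇔ 1/3 = 2/3
P ⇔ (P ⇔ Q) = 0 ⇔ 2/3 = 1/3
¬Q ⇔ (P ⇔ (P ⇔ Q)) = 2/3 ⇔ 1/3 = 2/3
¬(¬Q ⇔ (P ⇔ (P ⇔ Q))) = ¬2/3 = 1/3
No assignment yields a value below 1/3, so this is the minimum.

1/3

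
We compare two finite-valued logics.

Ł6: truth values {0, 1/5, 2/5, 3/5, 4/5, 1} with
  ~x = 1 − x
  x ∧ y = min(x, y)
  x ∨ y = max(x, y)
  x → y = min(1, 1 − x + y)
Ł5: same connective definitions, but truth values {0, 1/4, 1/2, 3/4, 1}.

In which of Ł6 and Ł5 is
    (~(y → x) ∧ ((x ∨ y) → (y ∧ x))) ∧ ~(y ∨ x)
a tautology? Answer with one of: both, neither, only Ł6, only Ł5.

In Ł6: at x = 0, y = 0 the value is 0 — not a tautology.
In Ł5: at x = 0, y = 0 the value is 0 — not a tautology.

neither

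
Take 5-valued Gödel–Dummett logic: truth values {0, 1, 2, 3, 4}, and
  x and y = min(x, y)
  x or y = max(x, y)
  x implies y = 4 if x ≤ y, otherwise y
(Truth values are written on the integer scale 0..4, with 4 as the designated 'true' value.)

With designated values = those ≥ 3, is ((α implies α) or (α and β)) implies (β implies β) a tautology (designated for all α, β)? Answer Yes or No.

At α = 3, β = 4, for instance:
α implies α = 3 implies 3 = 4
α and β = 3 and 4 = 3
(α implies α) or (α and β) = 4 or 3 = 4
β implies β = 4 implies 4 = 4
((α implies α) or (α and β)) implies (β implies β) = 4 implies 4 = 4
and checking the remaining 24 assignments likewise gives ≥ 3 in every case.

Yes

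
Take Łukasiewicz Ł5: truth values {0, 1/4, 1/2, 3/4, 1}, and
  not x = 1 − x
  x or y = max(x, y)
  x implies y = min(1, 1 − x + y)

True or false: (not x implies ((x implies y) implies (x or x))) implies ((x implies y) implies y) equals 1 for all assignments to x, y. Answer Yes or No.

No

Counterexample: take x = 1/4, y = 0.
not x = not 1/4 = 3/4
x implies y = 1/4 implies 0 = 3/4
x or x = 1/4 or 1/4 = 1/4
(x implies y) implies (x or x) = 3/4 implies 1/4 = 1/2
not x implies ((x implies y) implies (x or x)) = 3/4 implies 1/2 = 3/4
x implies y = 1/4 implies 0 = 3/4
(x implies y) implies y = 3/4 implies 0 = 1/4
(not x implies ((x implies y) implies (x or x))) implies ((x implies y) implies y) = 3/4 implies 1/4 = 1/2
This gives 1/2 ≠ 1.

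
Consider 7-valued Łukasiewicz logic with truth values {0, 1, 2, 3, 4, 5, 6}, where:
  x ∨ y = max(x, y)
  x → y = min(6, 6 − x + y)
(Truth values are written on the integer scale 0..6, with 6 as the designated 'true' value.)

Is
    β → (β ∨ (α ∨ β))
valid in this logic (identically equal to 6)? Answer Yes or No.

At α = 0, β = 4, for instance:
α ∨ β = 0 ∨ 4 = 4
β ∨ (α ∨ β) = 4 ∨ 4 = 4
β → (β ∨ (α ∨ β)) = 4 → 4 = 6
and checking the remaining 48 assignments likewise gives ≥ 6 in every case.

Yes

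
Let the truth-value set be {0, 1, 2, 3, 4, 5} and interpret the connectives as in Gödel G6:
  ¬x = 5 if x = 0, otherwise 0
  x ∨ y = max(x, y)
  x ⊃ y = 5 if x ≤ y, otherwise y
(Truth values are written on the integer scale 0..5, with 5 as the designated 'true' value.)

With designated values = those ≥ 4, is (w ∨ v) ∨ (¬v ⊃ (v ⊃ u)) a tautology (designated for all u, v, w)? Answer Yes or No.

Yes

At u = 1, v = 3, w = 4, for instance:
w ∨ v = 4 ∨ 3 = 4
¬v = ¬3 = 0
v ⊃ u = 3 ⊃ 1 = 1
¬v ⊃ (v ⊃ u) = 0 ⊃ 1 = 5
(w ∨ v) ∨ (¬v ⊃ (v ⊃ u)) = 4 ∨ 5 = 5
and checking the remaining 215 assignments likewise gives ≥ 4 in every case.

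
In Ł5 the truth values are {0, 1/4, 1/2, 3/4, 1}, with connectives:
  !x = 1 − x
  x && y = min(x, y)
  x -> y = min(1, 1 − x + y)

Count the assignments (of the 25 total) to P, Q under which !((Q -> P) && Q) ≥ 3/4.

value 1: 6 assignments (counts)
value 3/4: 7 assignments (counts)
value 1/2: 7 assignments
value 1/4: 4 assignments
value 0: 1 assignment
So 13 of the 25 assignments meet the threshold.

13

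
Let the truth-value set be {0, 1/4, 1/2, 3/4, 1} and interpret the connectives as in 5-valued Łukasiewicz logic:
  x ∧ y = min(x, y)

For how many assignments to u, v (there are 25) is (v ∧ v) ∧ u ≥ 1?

value 1: 1 assignment (counts)
value 3/4: 3 assignments
value 1/2: 5 assignments
value 1/4: 7 assignments
value 0: 9 assignments
So 1 of the 25 assignments meets the threshold.

1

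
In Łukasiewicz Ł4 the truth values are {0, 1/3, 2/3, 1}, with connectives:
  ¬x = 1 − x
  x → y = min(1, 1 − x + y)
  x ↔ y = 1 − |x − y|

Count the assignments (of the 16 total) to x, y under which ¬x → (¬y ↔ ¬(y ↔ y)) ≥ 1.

10

x = 0, y = 0 ↦ 0  <
x = 0, y = 1/3 ↦ 1/3  <
x = 0, y = 2/3 ↦ 2/3  <
x = 0, y = 1 ↦ 1  ≥
x = 1/3, y = 0 ↦ 1/3  <
x = 1/3, y = 1/3 ↦ 2/3  <
x = 1/3, y = 2/3 ↦ 1  ≥
x = 1/3, y = 1 ↦ 1  ≥
x = 2/3, y = 0 ↦ 2/3  <
x = 2/3, y = 1/3 ↦ 1  ≥
x = 2/3, y = 2/3 ↦ 1  ≥
x = 2/3, y = 1 ↦ 1  ≥
x = 1, y = 0 ↦ 1  ≥
x = 1, y = 1/3 ↦ 1  ≥
x = 1, y = 2/3 ↦ 1  ≥
x = 1, y = 1 ↦ 1  ≥
So 10 of the 16 assignments meet the threshold.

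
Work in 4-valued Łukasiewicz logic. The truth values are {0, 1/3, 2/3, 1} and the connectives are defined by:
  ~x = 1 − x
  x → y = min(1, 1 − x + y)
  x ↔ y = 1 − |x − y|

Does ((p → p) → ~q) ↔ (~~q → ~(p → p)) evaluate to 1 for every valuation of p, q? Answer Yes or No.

Yes

p = 0, q = 0 ↦ 1
p = 0, q = 1/3 ↦ 1
p = 0, q = 2/3 ↦ 1
p = 0, q = 1 ↦ 1
p = 1/3, q = 0 ↦ 1
p = 1/3, q = 1/3 ↦ 1
p = 1/3, q = 2/3 ↦ 1
p = 1/3, q = 1 ↦ 1
p = 2/3, q = 0 ↦ 1
p = 2/3, q = 1/3 ↦ 1
p = 2/3, q = 2/3 ↦ 1
p = 2/3, q = 1 ↦ 1
p = 1, q = 0 ↦ 1
p = 1, q = 1/3 ↦ 1
p = 1, q = 2/3 ↦ 1
p = 1, q = 1 ↦ 1
Every assignment gives a value ≥ 1.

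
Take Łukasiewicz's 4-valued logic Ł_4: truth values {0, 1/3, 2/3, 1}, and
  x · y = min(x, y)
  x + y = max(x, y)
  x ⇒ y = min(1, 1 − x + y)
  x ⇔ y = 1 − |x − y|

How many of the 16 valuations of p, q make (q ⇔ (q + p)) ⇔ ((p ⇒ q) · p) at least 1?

p = 0, q = 0 ↦ 0  <
p = 0, q = 1/3 ↦ 0  <
p = 0, q = 2/3 ↦ 0  <
p = 0, q = 1 ↦ 0  <
p = 1/3, q = 0 ↦ 2/3  <
p = 1/3, q = 1/3 ↦ 1/3  <
p = 1/3, q = 2/3 ↦ 1/3  <
p = 1/3, q = 1 ↦ 1/3  <
p = 2/3, q = 0 ↦ 1  ≥
p = 2/3, q = 1/3 ↦ 1  ≥
p = 2/3, q = 2/3 ↦ 2/3  <
p = 2/3, q = 1 ↦ 2/3  <
p = 1, q = 0 ↦ 1  ≥
p = 1, q = 1/3 ↦ 1  ≥
p = 1, q = 2/3 ↦ 1  ≥
p = 1, q = 1 ↦ 1  ≥
So 6 of the 16 assignments meet the threshold.

6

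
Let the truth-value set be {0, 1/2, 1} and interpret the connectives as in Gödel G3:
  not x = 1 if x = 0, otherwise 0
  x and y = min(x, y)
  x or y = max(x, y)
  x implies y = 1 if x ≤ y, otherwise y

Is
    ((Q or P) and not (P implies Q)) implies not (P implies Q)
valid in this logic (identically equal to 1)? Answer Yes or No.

Yes

P = 0, Q = 0 ↦ 1
P = 0, Q = 1/2 ↦ 1
P = 0, Q = 1 ↦ 1
P = 1/2, Q = 0 ↦ 1
P = 1/2, Q = 1/2 ↦ 1
P = 1/2, Q = 1 ↦ 1
P = 1, Q = 0 ↦ 1
P = 1, Q = 1/2 ↦ 1
P = 1, Q = 1 ↦ 1
Every assignment gives a value ≥ 1.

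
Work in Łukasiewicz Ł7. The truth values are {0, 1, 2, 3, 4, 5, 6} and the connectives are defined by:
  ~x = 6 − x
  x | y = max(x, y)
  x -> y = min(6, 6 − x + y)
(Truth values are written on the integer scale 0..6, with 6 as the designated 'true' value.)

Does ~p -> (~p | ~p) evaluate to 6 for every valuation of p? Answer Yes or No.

Yes

p = 0 ↦ 6
p = 1 ↦ 6
p = 2 ↦ 6
p = 3 ↦ 6
p = 4 ↦ 6
p = 5 ↦ 6
p = 6 ↦ 6
Every assignment gives a value ≥ 6.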